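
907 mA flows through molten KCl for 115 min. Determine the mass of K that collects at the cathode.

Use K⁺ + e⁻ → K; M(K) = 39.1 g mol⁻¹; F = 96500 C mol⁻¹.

2.54 g

Q = I·t = 0.9070 A × 6900.0 s = 6258 C.
n(e⁻) = Q/F = 6258 / 96500 = 0.06485 mol.
K⁺ + e⁻ → K, so n(K) = n(e⁻)/1 = 0.06485 mol.
m = n·M = 0.06485 × 39.1 = 2.54 g.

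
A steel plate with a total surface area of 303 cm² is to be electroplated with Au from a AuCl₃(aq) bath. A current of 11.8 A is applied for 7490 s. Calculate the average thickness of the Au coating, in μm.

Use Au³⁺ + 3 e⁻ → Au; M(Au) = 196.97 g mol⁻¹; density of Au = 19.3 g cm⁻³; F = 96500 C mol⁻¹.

Q = I·t = 11.80 × 7490.0 = 88380 C; n(e⁻) = 0.9159 mol.
n(Au) = n(e⁻)/3 = 0.3053 mol, so m = 0.3053 × 196.97 = 60.13 g.
Volume = m/ρ = 60.13 / 19.3 = 3.116 cm³.
Thickness = V/A = 3.116 / 303 = 0.0103 cm = 103 μm.

103 μm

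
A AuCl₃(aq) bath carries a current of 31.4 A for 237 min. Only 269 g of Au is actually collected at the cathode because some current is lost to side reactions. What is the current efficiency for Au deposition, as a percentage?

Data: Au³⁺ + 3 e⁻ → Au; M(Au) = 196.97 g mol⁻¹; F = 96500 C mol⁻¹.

Q = I·t = 31.40 × 14220 = 446500 C; n(e⁻) = 446500/96500 = 4.627 mol.
Theoretical n(Au) = n(e⁻)/3 = 1.542 mol, i.e. m_theo = 1.542 × 196.97 = 303.8 g.
Efficiency = m_actual / m_theo = 269 / 303.8 = 88.5 %.

88.5 %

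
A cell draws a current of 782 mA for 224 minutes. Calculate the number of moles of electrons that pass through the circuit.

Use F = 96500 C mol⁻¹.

0.109 mol

Q = I·t = 0.7820 A × 13440 s = 10510 C.
n(e⁻) = Q/F = 10510 / 96500 = 0.109 mol.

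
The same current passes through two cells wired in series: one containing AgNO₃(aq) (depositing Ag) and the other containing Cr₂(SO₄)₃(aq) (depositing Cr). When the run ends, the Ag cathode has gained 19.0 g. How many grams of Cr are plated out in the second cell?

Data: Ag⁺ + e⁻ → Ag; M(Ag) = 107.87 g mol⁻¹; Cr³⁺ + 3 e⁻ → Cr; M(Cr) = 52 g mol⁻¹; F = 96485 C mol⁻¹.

n(Ag) = 19.0 / 107.87 = 0.1761 mol.
Since Ag⁺ + e⁻ → Ag, n(e⁻) passed = 1 × 0.1761 = 0.1761 mol.
Cells in series carry the same charge, so the same 0.1761 mol of electrons passes through cell 2.
Cr³⁺ + 3 e⁻ → Cr, so n(Cr) = 0.1761 / 3 = 0.05871 mol.
m(Cr) = 0.05871 × 52 = 3.05 g.

3.05 g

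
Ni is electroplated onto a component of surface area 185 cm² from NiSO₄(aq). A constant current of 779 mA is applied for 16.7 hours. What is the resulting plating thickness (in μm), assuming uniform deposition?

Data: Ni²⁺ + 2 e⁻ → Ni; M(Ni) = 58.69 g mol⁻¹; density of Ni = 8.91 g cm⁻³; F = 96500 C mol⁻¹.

Q = I·t = 0.7790 × 60120 = 46830 C; n(e⁻) = 0.4853 mol.
n(Ni) = n(e⁻)/2 = 0.2427 mol, so m = 0.2427 × 58.69 = 14.24 g.
Volume = m/ρ = 14.24 / 8.91 = 1.598 cm³.
Thickness = V/A = 1.598 / 185 = 0.00864 cm = 86.4 μm.

86.4 μm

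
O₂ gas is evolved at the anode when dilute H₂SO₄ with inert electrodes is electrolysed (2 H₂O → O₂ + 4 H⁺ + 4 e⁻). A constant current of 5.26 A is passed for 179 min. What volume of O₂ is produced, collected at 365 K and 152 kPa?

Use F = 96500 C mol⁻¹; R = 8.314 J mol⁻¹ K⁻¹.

2.92 L

Q = I·t = 5.260 A × 10740 s = 56490 C.
n(e⁻) = Q/F = 56490 / 96500 = 0.5854 mol.
4 electrons are transferred per O₂ molecule, so n(O₂) = 0.5854 / 4 = 0.1464 mol.
V = nRT/P = (0.1464 × 8.314 × 365) / (152 × 10³ Pa) = 0.00292 m³ = 2.92 L.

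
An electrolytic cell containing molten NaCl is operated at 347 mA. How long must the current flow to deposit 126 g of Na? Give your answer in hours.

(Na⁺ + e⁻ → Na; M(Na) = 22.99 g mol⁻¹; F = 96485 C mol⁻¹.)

423 h

n(Na) = m/M = 126 / 22.99 = 5.481 mol.
Each Na atom requires 1 electron, so n(e⁻) = 1 × 5.481 = 5.481 mol.
Q = n(e⁻)·F = 5.481 × 96485 = 528800 C.
t = Q/I = 528800 / 0.3470 A = 1524000 s = 423 h.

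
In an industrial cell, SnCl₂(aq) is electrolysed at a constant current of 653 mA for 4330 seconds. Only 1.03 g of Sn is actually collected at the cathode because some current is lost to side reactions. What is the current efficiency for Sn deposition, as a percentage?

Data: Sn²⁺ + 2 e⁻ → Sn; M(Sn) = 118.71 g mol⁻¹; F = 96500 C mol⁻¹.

Q = I·t = 0.6530 × 4330.0 = 2827 C; n(e⁻) = 2827/96500 = 0.02930 mol.
Theoretical n(Sn) = n(e⁻)/2 = 0.01465 mol, i.e. m_theo = 0.01465 × 118.71 = 1.739 g.
Efficiency = m_actual / m_theo = 1.03 / 1.739 = 59.2 %.

59.2 %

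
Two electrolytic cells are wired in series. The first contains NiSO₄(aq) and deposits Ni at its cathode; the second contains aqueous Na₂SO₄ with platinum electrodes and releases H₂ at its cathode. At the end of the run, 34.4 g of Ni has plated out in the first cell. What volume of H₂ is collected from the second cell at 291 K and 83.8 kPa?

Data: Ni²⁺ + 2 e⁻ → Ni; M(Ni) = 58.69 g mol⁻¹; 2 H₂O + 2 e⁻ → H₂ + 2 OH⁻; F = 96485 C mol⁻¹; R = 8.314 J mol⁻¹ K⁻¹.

n(Ni) = 34.4 / 58.69 = 0.5861 mol, so n(e⁻) = 2 × 0.5861 = 1.172 mol.
The cells are in series, so the same 1.172 mol of electrons passes through the second cell.
2 H₂O + 2 e⁻ → H₂ + 2 OH⁻ — 2 mol e⁻ per mol H₂, so n(H₂) = 1.172/2 = 0.5861 mol.
V = nRT/P = (0.5861 × 8.314 × 291) / (83.8 × 10³) = 0.0169 m³ = 16.9 L.

16.9 L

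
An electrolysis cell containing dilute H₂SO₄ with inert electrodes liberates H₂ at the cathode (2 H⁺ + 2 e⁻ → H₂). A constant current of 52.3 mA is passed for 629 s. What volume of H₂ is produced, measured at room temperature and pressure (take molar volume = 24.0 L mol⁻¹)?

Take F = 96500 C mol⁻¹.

Q = I·t = 0.05230 A × 629.00 s = 32.90 C.
n(e⁻) = Q/F = 32.90 / 96500 = 0.0003409 mol.
2 electrons are transferred per H₂ molecule, so n(H₂) = 0.0003409 / 2 = 0.0001704 mol.
V = n × V_m = 0.0001704 × 24.0 = 0.00409 L.

0.00409 L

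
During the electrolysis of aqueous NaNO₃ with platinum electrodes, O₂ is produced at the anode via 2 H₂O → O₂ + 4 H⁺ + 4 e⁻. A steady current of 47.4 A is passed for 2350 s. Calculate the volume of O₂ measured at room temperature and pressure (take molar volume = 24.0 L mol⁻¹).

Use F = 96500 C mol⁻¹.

Q = I·t = 47.40 A × 2350.0 s = 111400 C.
n(e⁻) = Q/F = 111400 / 96500 = 1.154 mol.
4 electrons are transferred per O₂ molecule, so n(O₂) = 1.154 / 4 = 0.2886 mol.
V = n × V_m = 0.2886 × 24.0 = 6.93 L.

6.93 L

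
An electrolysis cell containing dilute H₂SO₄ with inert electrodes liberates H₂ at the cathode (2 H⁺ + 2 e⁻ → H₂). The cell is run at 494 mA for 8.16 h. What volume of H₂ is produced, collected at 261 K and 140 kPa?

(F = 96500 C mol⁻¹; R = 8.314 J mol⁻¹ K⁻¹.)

Q = I·t = 0.4940 A × 29376 s = 14510 C.
n(e⁻) = Q/F = 14510 / 96500 = 0.1504 mol.
2 electrons are transferred per H₂ molecule, so n(H₂) = 0.1504 / 2 = 0.07519 mol.
V = nRT/P = (0.07519 × 8.314 × 261) / (140 × 10³ Pa) = 0.00117 m³ = 1.17 L.

1.17 L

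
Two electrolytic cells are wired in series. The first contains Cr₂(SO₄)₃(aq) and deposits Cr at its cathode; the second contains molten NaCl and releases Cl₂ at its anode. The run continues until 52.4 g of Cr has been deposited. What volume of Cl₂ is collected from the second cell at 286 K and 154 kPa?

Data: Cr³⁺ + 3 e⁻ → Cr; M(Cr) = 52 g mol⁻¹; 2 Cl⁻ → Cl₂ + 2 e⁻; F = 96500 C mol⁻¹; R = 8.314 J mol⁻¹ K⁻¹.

n(Cr) = 52.4 / 52 = 1.008 mol, so n(e⁻) = 3 × 1.008 = 3.023 mol.
The cells are in series, so the same 3.023 mol of electrons passes through the second cell.
2 Cl⁻ → Cl₂ + 2 e⁻ — 2 mol e⁻ per mol Cl₂, so n(Cl₂) = 3.023/2 = 1.512 mol.
V = nRT/P = (1.512 × 8.314 × 286) / (154 × 10³) = 0.0233 m³ = 23.3 L.

23.3 L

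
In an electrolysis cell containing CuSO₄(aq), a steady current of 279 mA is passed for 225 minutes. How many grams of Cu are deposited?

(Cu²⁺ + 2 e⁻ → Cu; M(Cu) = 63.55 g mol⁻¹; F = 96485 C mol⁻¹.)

1.24 g

Q = I·t = 0.2790 A × 13500 s = 3767 C.
n(e⁻) = Q/F = 3767 / 96485 = 0.03904 mol.
Cu²⁺ + 2 e⁻ → Cu, so n(Cu) = n(e⁻)/2 = 0.01952 mol.
m = n·M = 0.01952 × 63.55 = 1.24 g.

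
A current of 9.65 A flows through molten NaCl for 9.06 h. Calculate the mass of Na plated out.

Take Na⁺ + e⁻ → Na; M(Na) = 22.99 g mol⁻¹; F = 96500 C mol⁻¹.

75.0 g

Q = I·t = 9.650 A × 32616 s = 314700 C.
n(e⁻) = Q/F = 314700 / 96500 = 3.262 mol.
Na⁺ + e⁻ → Na, so n(Na) = n(e⁻)/1 = 3.262 mol.
m = n·M = 3.262 × 22.99 = 75.0 g.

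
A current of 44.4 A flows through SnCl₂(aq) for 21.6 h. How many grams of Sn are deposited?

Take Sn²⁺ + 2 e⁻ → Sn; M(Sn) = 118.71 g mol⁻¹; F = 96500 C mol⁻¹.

2120 g

Q = I·t = 44.40 A × 77760 s = 3453000 C.
n(e⁻) = Q/F = 3453000 / 96500 = 35.78 mol.
Sn²⁺ + 2 e⁻ → Sn, so n(Sn) = n(e⁻)/2 = 17.89 mol.
m = n·M = 17.89 × 118.71 = 2120 g.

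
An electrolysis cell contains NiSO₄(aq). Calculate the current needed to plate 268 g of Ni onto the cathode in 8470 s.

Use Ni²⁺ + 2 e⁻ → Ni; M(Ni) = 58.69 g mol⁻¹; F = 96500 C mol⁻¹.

n(Ni) = 268 / 58.69 = 4.566 mol.
n(e⁻) = 2 × 4.566 = 9.133 mol.
Q = n(e⁻)·F = 9.133 × 96500 = 881300 C.
I = Q/t = 881300 / 8470.0 s = 104 A.

104 A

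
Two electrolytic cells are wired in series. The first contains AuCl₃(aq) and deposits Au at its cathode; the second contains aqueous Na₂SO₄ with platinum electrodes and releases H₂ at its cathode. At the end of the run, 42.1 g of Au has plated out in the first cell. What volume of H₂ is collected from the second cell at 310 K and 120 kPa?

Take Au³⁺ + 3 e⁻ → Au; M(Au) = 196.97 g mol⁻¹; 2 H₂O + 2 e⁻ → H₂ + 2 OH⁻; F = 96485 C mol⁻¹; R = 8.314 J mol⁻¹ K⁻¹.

6.89 L

n(Au) = 42.1 / 196.97 = 0.2137 mol, so n(e⁻) = 3 × 0.2137 = 0.6412 mol.
The cells are in series, so the same 0.6412 mol of electrons passes through the second cell.
2 H₂O + 2 e⁻ → H₂ + 2 OH⁻ — 2 mol e⁻ per mol H₂, so n(H₂) = 0.6412/2 = 0.3206 mol.
V = nRT/P = (0.3206 × 8.314 × 310) / (120 × 10³) = 0.00689 m³ = 6.89 L.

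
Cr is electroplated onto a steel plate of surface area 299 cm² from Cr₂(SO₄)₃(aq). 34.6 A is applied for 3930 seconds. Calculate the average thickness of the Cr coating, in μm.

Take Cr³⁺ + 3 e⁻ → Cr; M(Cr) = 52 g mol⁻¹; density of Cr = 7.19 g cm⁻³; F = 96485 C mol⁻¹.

114 μm

Q = I·t = 34.60 × 3930.0 = 136000 C; n(e⁻) = 1.409 mol.
n(Cr) = n(e⁻)/3 = 0.4698 mol, so m = 0.4698 × 52 = 24.43 g.
Volume = m/ρ = 24.43 / 7.19 = 3.398 cm³.
Thickness = V/A = 3.398 / 299 = 0.0114 cm = 114 μm.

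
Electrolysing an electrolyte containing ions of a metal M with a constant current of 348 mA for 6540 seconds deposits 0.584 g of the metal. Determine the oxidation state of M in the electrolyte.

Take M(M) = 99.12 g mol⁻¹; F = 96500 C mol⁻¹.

+4

Q = I·t = 0.3480 A × 6540.0 s = 2276 C, so n(e⁻) = 2276/96500 = 0.02358 mol.
n(M) deposited = 0.584 / 99.12 = 0.005892 mol.
Electrons per atom = n(e⁻)/n(M) = 0.02358 / 0.005892 = 4.00 ≈ 4, so the ion is M⁴⁺.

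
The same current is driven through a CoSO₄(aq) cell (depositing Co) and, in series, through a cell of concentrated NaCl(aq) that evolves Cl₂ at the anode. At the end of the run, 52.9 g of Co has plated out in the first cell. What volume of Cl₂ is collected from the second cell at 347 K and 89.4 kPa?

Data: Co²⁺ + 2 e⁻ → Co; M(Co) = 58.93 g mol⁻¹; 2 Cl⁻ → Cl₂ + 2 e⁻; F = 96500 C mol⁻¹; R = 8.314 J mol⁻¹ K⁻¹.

29.0 L

n(Co) = 52.9 / 58.93 = 0.8977 mol, so n(e⁻) = 2 × 0.8977 = 1.795 mol.
The cells are in series, so the same 1.795 mol of electrons passes through the second cell.
2 Cl⁻ → Cl₂ + 2 e⁻ — 2 mol e⁻ per mol Cl₂, so n(Cl₂) = 1.795/2 = 0.8977 mol.
V = nRT/P = (0.8977 × 8.314 × 347) / (89.4 × 10³) = 0.0290 m³ = 29.0 L.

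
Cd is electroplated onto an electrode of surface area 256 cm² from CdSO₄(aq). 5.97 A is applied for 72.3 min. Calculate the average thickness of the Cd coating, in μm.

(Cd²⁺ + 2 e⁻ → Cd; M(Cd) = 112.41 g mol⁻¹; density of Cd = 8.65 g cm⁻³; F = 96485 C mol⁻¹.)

68.1 μm

Q = I·t = 5.970 × 4338.0 = 25900 C; n(e⁻) = 0.2684 mol.
n(Cd) = n(e⁻)/2 = 0.1342 mol, so m = 0.1342 × 112.41 = 15.09 g.
Volume = m/ρ = 15.09 / 8.65 = 1.744 cm³.
Thickness = V/A = 1.744 / 256 = 0.00681 cm = 68.1 μm.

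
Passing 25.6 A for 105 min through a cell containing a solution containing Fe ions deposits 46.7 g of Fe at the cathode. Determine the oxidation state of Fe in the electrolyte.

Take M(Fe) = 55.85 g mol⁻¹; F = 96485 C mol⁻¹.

+2

Q = I·t = 25.60 A × 6300.0 s = 161300 C, so n(e⁻) = 161300/96485 = 1.672 mol.
n(Fe) deposited = 46.7 / 55.85 = 0.8362 mol.
Electrons per atom = n(e⁻)/n(Fe) = 1.672 / 0.8362 = 2.00 ≈ 2, so the ion is Fe²⁺.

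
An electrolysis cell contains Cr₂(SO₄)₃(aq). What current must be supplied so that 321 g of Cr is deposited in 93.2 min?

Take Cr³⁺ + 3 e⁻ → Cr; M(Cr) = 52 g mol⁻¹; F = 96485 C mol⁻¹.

320 A

n(Cr) = 321 / 52 = 6.173 mol.
n(e⁻) = 3 × 6.173 = 18.52 mol.
Q = n(e⁻)·F = 18.52 × 96485 = 1787000 C.
I = Q/t = 1787000 / 5592.0 s = 320 A.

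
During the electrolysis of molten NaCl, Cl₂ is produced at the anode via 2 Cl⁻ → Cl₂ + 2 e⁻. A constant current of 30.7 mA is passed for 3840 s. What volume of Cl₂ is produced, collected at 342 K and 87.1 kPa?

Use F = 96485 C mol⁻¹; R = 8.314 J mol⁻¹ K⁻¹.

Q = I·t = 0.03070 A × 3840.0 s = 117.9 C.
n(e⁻) = Q/F = 117.9 / 96485 = 0.001222 mol.
2 electrons are transferred per Cl₂ molecule, so n(Cl₂) = 0.001222 / 2 = 0.0006109 mol.
V = nRT/P = (0.0006109 × 8.314 × 342) / (87.1 × 10³ Pa) = 1.99 × 10⁻⁵ m³ = 0.0199 L.

0.0199 L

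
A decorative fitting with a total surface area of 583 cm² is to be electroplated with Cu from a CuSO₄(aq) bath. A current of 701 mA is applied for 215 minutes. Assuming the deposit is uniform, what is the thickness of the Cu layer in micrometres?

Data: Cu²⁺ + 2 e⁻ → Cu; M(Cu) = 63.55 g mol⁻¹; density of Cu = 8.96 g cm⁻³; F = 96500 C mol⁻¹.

5.70 μm

Q = I·t = 0.7010 × 12900 = 9043 C; n(e⁻) = 0.09371 mol.
n(Cu) = n(e⁻)/2 = 0.04685 mol, so m = 0.04685 × 63.55 = 2.978 g.
Volume = m/ρ = 2.978 / 8.96 = 0.3323 cm³.
Thickness = V/A = 0.3323 / 583 = 5.70 × 10⁻⁴ cm = 5.70 μm.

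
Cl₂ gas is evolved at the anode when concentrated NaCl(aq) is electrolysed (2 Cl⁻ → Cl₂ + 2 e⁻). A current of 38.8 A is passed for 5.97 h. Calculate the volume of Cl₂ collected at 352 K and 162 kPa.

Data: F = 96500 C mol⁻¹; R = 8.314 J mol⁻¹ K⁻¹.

Q = I·t = 38.80 A × 21492 s = 833900 C.
n(e⁻) = Q/F = 833900 / 96500 = 8.641 mol.
2 electrons are transferred per Cl₂ molecule, so n(Cl₂) = 8.641 / 2 = 4.321 mol.
V = nRT/P = (4.321 × 8.314 × 352) / (162 × 10³ Pa) = 0.0781 m³ = 78.1 L.

78.1 L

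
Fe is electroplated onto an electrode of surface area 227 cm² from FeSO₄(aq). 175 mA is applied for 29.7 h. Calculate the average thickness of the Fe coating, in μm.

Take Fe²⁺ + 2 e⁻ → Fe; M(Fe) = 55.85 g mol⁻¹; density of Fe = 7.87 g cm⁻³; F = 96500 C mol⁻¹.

Q = I·t = 0.1750 × 106920 = 18710 C; n(e⁻) = 0.1939 mol.
n(Fe) = n(e⁻)/2 = 0.09695 mol, so m = 0.09695 × 55.85 = 5.415 g.
Volume = m/ρ = 5.415 / 7.87 = 0.6880 cm³.
Thickness = V/A = 0.6880 / 227 = 0.00303 cm = 30.3 μm.

30.3 μm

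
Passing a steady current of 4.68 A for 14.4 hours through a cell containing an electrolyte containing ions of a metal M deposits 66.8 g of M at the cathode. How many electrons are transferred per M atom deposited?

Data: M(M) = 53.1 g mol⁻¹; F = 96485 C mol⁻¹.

2

Q = I·t = 4.680 A × 51840 s = 242600 C, so n(e⁻) = 242600/96485 = 2.514 mol.
n(M) deposited = 66.8 / 53.1 = 1.258 mol.
Electrons per atom = n(e⁻)/n(M) = 2.514 / 1.258 = 2.00 ≈ 2, so the ion is M²⁺.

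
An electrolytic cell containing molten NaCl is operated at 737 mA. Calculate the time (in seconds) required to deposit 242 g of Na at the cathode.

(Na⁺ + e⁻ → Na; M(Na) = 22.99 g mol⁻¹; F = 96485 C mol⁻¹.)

n(Na) = m/M = 242 / 22.99 = 10.53 mol.
Each Na atom requires 1 electron, so n(e⁻) = 1 × 10.53 = 10.53 mol.
Q = n(e⁻)·F = 10.53 × 96485 = 1016000 C.
t = Q/I = 1016000 / 0.7370 A = 1378000 s.

1.38 × 10⁶ s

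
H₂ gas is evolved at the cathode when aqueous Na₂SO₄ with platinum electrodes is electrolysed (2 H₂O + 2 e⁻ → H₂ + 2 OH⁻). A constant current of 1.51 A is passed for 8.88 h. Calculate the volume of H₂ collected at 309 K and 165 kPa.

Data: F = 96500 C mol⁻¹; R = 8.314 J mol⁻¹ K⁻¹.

Q = I·t = 1.510 A × 31968 s = 48270 C.
n(e⁻) = Q/F = 48270 / 96500 = 0.5002 mol.
2 electrons are transferred per H₂ molecule, so n(H₂) = 0.5002 / 2 = 0.2501 mol.
V = nRT/P = (0.2501 × 8.314 × 309) / (165 × 10³ Pa) = 0.00389 m³ = 3.89 L.

3.89 L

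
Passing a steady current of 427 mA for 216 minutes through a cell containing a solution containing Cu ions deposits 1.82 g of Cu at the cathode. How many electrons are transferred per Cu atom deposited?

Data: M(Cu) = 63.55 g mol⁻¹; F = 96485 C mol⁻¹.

2

Q = I·t = 0.4270 A × 12960 s = 5534 C, so n(e⁻) = 5534/96485 = 0.05736 mol.
n(Cu) deposited = 1.82 / 63.55 = 0.02864 mol.
Electrons per atom = n(e⁻)/n(Cu) = 0.05736 / 0.02864 = 2.00 ≈ 2, so the ion is Cu²⁺.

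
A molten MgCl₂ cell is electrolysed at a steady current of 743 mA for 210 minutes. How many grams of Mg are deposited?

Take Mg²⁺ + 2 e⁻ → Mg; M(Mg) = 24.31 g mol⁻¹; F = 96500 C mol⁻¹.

1.18 g

Q = I·t = 0.7430 A × 12600 s = 9362 C.
n(e⁻) = Q/F = 9362 / 96500 = 0.09701 mol.
Mg²⁺ + 2 e⁻ → Mg, so n(Mg) = n(e⁻)/2 = 0.04851 mol.
m = n·M = 0.04851 × 24.31 = 1.18 g.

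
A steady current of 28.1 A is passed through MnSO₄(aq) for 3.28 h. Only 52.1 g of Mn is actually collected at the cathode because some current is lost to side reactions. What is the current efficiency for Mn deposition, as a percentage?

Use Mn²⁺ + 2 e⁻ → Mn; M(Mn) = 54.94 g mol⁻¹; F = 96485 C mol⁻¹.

Q = I·t = 28.10 × 11808 = 331800 C; n(e⁻) = 331800/96485 = 3.439 mol.
Theoretical n(Mn) = n(e⁻)/2 = 1.719 mol, i.e. m_theo = 1.719 × 54.94 = 94.47 g.
Efficiency = m_actual / m_theo = 52.1 / 94.47 = 55.2 %.

55.2 %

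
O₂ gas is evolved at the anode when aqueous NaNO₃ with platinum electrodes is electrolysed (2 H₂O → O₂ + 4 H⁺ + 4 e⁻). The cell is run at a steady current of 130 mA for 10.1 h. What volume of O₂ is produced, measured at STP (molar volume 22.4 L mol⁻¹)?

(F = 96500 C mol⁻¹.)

Q = I·t = 0.1300 A × 36360 s = 4727 C.
n(e⁻) = Q/F = 4727 / 96500 = 0.04898 mol.
4 electrons are transferred per O₂ molecule, so n(O₂) = 0.04898 / 4 = 0.01225 mol.
V = n × V_m = 0.01225 × 22.4 = 0.274 L.

0.274 L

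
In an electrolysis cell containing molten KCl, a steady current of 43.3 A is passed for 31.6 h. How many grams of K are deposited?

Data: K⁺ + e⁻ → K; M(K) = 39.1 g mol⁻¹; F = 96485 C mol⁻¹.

2000 g

Q = I·t = 43.30 A × 113760 s = 4926000 C.
n(e⁻) = Q/F = 4926000 / 96485 = 51.05 mol.
K⁺ + e⁻ → K, so n(K) = n(e⁻)/1 = 51.05 mol.
m = n·M = 51.05 × 39.1 = 2000 g.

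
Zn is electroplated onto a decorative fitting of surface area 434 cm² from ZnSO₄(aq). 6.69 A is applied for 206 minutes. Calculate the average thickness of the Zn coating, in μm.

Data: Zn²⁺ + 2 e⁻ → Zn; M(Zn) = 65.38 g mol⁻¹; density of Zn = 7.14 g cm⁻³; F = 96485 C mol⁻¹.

Q = I·t = 6.690 × 12360 = 82690 C; n(e⁻) = 0.8570 mol.
n(Zn) = n(e⁻)/2 = 0.4285 mol, so m = 0.4285 × 65.38 = 28.02 g.
Volume = m/ρ = 28.02 / 7.14 = 3.924 cm³.
Thickness = V/A = 3.924 / 434 = 0.00904 cm = 90.4 μm.

90.4 μm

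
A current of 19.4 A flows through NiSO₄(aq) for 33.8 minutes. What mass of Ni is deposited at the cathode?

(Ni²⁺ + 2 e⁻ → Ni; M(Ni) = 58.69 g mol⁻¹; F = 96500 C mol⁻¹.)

Q = I·t = 19.40 A × 2028.0 s = 39340 C.
n(e⁻) = Q/F = 39340 / 96500 = 0.4077 mol.
Ni²⁺ + 2 e⁻ → Ni, so n(Ni) = n(e⁻)/2 = 0.2039 mol.
m = n·M = 0.2039 × 58.69 = 12.0 g.

12.0 g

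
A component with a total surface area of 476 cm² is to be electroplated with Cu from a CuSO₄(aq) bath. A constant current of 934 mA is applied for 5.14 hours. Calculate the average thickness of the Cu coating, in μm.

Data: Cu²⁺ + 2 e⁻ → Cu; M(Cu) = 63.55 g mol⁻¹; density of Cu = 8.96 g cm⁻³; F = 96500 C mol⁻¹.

Q = I·t = 0.9340 × 18504 = 17280 C; n(e⁻) = 0.1791 mol.
n(Cu) = n(e⁻)/2 = 0.08955 mol, so m = 0.08955 × 63.55 = 5.691 g.
Volume = m/ρ = 5.691 / 8.96 = 0.6351 cm³.
Thickness = V/A = 0.6351 / 476 = 0.00133 cm = 13.3 μm.

13.3 μm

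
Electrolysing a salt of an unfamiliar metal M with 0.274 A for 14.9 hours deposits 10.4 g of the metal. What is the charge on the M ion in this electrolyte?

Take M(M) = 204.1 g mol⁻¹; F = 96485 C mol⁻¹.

+3

Q = I·t = 0.2740 A × 53640 s = 14700 C, so n(e⁻) = 14700/96485 = 0.1523 mol.
n(M) deposited = 10.4 / 204.1 = 0.05096 mol.
Electrons per atom = n(e⁻)/n(M) = 0.1523 / 0.05096 = 2.99 ≈ 3, so the ion is M³⁺.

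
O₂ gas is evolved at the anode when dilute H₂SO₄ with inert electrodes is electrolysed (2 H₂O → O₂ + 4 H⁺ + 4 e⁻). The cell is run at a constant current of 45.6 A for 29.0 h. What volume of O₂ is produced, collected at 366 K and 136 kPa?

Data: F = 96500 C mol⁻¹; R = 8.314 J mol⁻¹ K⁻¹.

Q = I·t = 45.60 A × 104400 s = 4761000 C.
n(e⁻) = Q/F = 4761000 / 96500 = 49.33 mol.
4 electrons are transferred per O₂ molecule, so n(O₂) = 49.33 / 4 = 12.33 mol.
V = nRT/P = (12.33 × 8.314 × 366) / (136 × 10³ Pa) = 0.276 m³ = 276 L.

276 L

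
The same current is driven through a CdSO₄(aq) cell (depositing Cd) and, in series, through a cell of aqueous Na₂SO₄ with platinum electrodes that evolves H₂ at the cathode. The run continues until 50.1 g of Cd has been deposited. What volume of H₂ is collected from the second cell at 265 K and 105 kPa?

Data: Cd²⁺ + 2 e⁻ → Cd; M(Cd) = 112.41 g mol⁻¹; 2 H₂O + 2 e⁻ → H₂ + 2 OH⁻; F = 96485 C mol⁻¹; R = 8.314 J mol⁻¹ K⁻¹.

n(Cd) = 50.1 / 112.41 = 0.4457 mol, so n(e⁻) = 2 × 0.4457 = 0.8914 mol.
The cells are in series, so the same 0.8914 mol of electrons passes through the second cell.
2 H₂O + 2 e⁻ → H₂ + 2 OH⁻ — 2 mol e⁻ per mol H₂, so n(H₂) = 0.8914/2 = 0.4457 mol.
V = nRT/P = (0.4457 × 8.314 × 265) / (105 × 10³) = 0.00935 m³ = 9.35 L.

9.35 L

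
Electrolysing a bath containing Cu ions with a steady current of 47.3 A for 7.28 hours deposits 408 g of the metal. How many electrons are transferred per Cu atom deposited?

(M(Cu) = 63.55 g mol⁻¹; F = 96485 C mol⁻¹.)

2

Q = I·t = 47.30 A × 26208 s = 1240000 C, so n(e⁻) = 1240000/96485 = 12.85 mol.
n(Cu) deposited = 408 / 63.55 = 6.420 mol.
Electrons per atom = n(e⁻)/n(Cu) = 12.85 / 6.420 = 2.00 ≈ 2, so the ion is Cu²⁺.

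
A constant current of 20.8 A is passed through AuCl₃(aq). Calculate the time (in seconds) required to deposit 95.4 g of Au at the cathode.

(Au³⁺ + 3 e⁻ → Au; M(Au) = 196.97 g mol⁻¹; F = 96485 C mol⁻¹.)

6740 s

n(Au) = m/M = 95.4 / 196.97 = 0.4843 mol.
Each Au atom requires 3 electrons, so n(e⁻) = 3 × 0.4843 = 1.453 mol.
Q = n(e⁻)·F = 1.453 × 96485 = 140200 C.
t = Q/I = 140200 / 20.80 A = 6740 s.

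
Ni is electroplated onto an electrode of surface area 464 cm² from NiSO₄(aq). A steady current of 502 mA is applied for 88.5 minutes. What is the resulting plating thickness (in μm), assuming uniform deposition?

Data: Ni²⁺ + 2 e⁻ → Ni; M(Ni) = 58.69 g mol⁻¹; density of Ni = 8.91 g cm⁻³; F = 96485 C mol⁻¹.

1.96 μm

Q = I·t = 0.5020 × 5310.0 = 2666 C; n(e⁻) = 0.02763 mol.
n(Ni) = n(e⁻)/2 = 0.01381 mol, so m = 0.01381 × 58.69 = 0.8107 g.
Volume = m/ρ = 0.8107 / 8.91 = 0.09099 cm³.
Thickness = V/A = 0.09099 / 464 = 1.96 × 10⁻⁴ cm = 1.96 μm.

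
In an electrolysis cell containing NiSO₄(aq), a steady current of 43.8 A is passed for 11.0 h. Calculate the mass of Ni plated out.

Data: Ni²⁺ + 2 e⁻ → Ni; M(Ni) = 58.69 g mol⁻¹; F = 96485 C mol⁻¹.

Q = I·t = 43.80 A × 39600 s = 1734000 C.
n(e⁻) = Q/F = 1734000 / 96485 = 17.98 mol.
Ni²⁺ + 2 e⁻ → Ni, so n(Ni) = n(e⁻)/2 = 8.988 mol.
m = n·M = 8.988 × 58.69 = 528 g.

528 g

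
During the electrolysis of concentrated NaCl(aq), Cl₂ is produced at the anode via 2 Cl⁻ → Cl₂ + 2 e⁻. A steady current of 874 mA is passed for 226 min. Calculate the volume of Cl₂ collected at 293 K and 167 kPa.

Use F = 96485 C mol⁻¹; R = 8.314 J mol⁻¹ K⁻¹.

0.896 L

Q = I·t = 0.8740 A × 13560 s = 11850 C.
n(e⁻) = Q/F = 11850 / 96485 = 0.1228 mol.
2 electrons are transferred per Cl₂ molecule, so n(Cl₂) = 0.1228 / 2 = 0.06142 mol.
V = nRT/P = (0.06142 × 8.314 × 293) / (167 × 10³ Pa) = 8.96 × 10⁻⁴ m³ = 0.896 L.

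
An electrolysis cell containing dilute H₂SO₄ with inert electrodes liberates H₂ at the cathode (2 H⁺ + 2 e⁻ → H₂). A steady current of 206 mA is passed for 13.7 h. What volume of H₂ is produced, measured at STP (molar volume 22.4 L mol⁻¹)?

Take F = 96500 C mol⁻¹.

1.18 L

Q = I·t = 0.2060 A × 49320 s = 10160 C.
n(e⁻) = Q/F = 10160 / 96500 = 0.1053 mol.
2 electrons are transferred per H₂ molecule, so n(H₂) = 0.1053 / 2 = 0.05264 mol.
V = n × V_m = 0.05264 × 22.4 = 1.18 L.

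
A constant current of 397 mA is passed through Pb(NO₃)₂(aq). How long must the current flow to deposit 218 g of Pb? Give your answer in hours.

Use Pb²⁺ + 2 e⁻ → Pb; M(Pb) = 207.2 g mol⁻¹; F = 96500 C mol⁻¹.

n(Pb) = m/M = 218 / 207.2 = 1.052 mol.
Each Pb atom requires 2 electrons, so n(e⁻) = 2 × 1.052 = 2.104 mol.
Q = n(e⁻)·F = 2.104 × 96500 = 203100 C.
t = Q/I = 203100 / 0.3970 A = 511500 s = 142 h.

142 h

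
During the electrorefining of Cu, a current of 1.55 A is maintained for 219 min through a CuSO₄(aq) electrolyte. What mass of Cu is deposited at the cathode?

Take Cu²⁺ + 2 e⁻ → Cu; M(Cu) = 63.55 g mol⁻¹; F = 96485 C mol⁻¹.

6.71 g

Q = I·t = 1.550 A × 13140 s = 20370 C.
n(e⁻) = Q/F = 20370 / 96485 = 0.2111 mol.
Cu²⁺ + 2 e⁻ → Cu, so n(Cu) = n(e⁻)/2 = 0.1055 mol.
m = n·M = 0.1055 × 63.55 = 6.71 g.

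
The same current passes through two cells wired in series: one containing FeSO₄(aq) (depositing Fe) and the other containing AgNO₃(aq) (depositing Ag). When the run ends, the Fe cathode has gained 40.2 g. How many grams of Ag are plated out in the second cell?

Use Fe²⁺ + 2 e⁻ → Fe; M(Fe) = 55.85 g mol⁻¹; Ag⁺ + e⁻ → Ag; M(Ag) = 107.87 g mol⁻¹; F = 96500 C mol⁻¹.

155 g

n(Fe) = 40.2 / 55.85 = 0.7198 mol.
Since Fe²⁺ + 2 e⁻ → Fe, n(e⁻) passed = 2 × 0.7198 = 1.440 mol.
Cells in series carry the same charge, so the same 1.440 mol of electrons passes through cell 2.
Ag⁺ + e⁻ → Ag, so n(Ag) = 1.440 / 1 = 1.440 mol.
m(Ag) = 1.440 × 107.87 = 155 g.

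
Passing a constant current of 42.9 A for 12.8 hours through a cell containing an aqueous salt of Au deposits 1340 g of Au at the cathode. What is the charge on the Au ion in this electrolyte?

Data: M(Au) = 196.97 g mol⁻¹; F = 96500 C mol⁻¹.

+3

Q = I·t = 42.90 A × 46080 s = 1977000 C, so n(e⁻) = 1977000/96500 = 20.49 mol.
n(Au) deposited = 1340 / 196.97 = 6.803 mol.
Electrons per atom = n(e⁻)/n(Au) = 20.49 / 6.803 = 3.01 ≈ 3, so the ion is Au³⁺.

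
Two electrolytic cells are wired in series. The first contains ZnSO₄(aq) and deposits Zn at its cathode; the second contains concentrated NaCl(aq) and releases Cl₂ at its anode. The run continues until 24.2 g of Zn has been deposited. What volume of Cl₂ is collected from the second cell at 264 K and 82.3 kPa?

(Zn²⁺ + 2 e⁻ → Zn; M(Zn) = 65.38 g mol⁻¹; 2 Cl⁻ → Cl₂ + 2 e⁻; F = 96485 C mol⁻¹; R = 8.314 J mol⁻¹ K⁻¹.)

9.87 L

n(Zn) = 24.2 / 65.38 = 0.3701 mol, so n(e⁻) = 2 × 0.3701 = 0.7403 mol.
The cells are in series, so the same 0.7403 mol of electrons passes through the second cell.
2 Cl⁻ → Cl₂ + 2 e⁻ — 2 mol e⁻ per mol Cl₂, so n(Cl₂) = 0.7403/2 = 0.3701 mol.
V = nRT/P = (0.3701 × 8.314 × 264) / (82.3 × 10³) = 0.00987 m³ = 9.87 L.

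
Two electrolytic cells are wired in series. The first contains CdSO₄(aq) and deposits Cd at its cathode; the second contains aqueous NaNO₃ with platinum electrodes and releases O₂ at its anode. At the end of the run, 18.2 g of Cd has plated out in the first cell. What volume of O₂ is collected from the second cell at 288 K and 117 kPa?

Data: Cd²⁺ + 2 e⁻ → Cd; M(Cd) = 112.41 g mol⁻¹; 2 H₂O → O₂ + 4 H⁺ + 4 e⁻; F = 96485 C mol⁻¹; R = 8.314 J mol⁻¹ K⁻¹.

n(Cd) = 18.2 / 112.41 = 0.1619 mol, so n(e⁻) = 2 × 0.1619 = 0.3238 mol.
The cells are in series, so the same 0.3238 mol of electrons passes through the second cell.
2 H₂O → O₂ + 4 H⁺ + 4 e⁻ — 4 mol e⁻ per mol O₂, so n(O₂) = 0.3238/4 = 0.08095 mol.
V = nRT/P = (0.08095 × 8.314 × 288) / (117 × 10³) = 0.00166 m³ = 1.66 L.

1.66 L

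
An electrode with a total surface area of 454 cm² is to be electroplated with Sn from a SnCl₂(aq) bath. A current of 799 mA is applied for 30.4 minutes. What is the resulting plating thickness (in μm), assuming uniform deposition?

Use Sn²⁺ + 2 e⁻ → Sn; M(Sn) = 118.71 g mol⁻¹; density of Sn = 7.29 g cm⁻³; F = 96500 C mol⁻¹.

Q = I·t = 0.7990 × 1824.0 = 1457 C; n(e⁻) = 0.01510 mol.
n(Sn) = n(e⁻)/2 = 0.007551 mol, so m = 0.007551 × 118.71 = 0.8964 g.
Volume = m/ρ = 0.8964 / 7.29 = 0.1230 cm³.
Thickness = V/A = 0.1230 / 454 = 2.71 × 10⁻⁴ cm = 2.71 μm.

2.71 μm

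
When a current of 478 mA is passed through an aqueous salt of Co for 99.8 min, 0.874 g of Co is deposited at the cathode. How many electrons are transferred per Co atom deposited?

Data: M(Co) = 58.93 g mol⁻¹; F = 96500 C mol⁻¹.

2

Q = I·t = 0.4780 A × 5988.0 s = 2862 C, so n(e⁻) = 2862/96500 = 0.02966 mol.
n(Co) deposited = 0.874 / 58.93 = 0.01483 mol.
Electrons per atom = n(e⁻)/n(Co) = 0.02966 / 0.01483 = 2.00 ≈ 2, so the ion is Co²⁺.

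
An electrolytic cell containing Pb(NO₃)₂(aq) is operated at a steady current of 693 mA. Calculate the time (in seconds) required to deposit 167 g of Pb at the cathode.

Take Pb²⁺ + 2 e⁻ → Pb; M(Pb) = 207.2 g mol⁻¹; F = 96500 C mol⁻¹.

2.24 × 10⁵ s

n(Pb) = m/M = 167 / 207.2 = 0.8060 mol.
Each Pb atom requires 2 electrons, so n(e⁻) = 2 × 0.8060 = 1.612 mol.
Q = n(e⁻)·F = 1.612 × 96500 = 155600 C.
t = Q/I = 155600 / 0.6930 A = 224500 s.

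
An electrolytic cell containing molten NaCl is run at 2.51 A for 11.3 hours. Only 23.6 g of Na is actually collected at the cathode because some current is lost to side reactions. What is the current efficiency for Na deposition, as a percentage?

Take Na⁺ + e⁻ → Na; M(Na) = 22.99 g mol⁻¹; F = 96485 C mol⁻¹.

Q = I·t = 2.510 × 40680 = 102100 C; n(e⁻) = 102100/96485 = 1.058 mol.
Theoretical n(Na) = n(e⁻)/1 = 1.058 mol, i.e. m_theo = 1.058 × 22.99 = 24.33 g.
Efficiency = m_actual / m_theo = 23.6 / 24.33 = 97.0 %.

97.0 %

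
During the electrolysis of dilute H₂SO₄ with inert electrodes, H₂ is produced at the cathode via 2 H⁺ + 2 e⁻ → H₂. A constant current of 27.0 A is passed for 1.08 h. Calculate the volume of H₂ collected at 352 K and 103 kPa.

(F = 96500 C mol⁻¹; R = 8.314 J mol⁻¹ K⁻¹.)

15.5 L

Q = I·t = 27.00 A × 3888.0 s = 105000 C.
n(e⁻) = Q/F = 105000 / 96500 = 1.088 mol.
2 electrons are transferred per H₂ molecule, so n(H₂) = 1.088 / 2 = 0.5439 mol.
V = nRT/P = (0.5439 × 8.314 × 352) / (103 × 10³ Pa) = 0.0155 m³ = 15.5 L.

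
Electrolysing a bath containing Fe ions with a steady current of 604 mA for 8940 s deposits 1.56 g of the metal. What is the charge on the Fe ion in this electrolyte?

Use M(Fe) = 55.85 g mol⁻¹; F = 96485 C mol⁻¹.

Q = I·t = 0.6040 A × 8940.0 s = 5400 C, so n(e⁻) = 5400/96485 = 0.05596 mol.
n(Fe) deposited = 1.56 / 55.85 = 0.02793 mol.
Electrons per atom = n(e⁻)/n(Fe) = 0.05596 / 0.02793 = 2.00 ≈ 2, so the ion is Fe²⁺.

+2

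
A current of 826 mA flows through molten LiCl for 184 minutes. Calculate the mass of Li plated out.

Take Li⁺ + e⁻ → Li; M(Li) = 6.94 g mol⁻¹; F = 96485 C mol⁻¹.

Q = I·t = 0.8260 A × 11040 s = 9119 C.
n(e⁻) = Q/F = 9119 / 96485 = 0.09451 mol.
Li⁺ + e⁻ → Li, so n(Li) = n(e⁻)/1 = 0.09451 mol.
m = n·M = 0.09451 × 6.94 = 0.656 g.

0.656 g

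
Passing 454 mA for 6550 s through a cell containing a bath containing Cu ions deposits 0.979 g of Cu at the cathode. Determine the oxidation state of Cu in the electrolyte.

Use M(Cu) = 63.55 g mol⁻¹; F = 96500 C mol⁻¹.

+2

Q = I·t = 0.4540 A × 6550.0 s = 2974 C, so n(e⁻) = 2974/96500 = 0.03082 mol.
n(Cu) deposited = 0.979 / 63.55 = 0.01541 mol.
Electrons per atom = n(e⁻)/n(Cu) = 0.03082 / 0.01541 = 2.00 ≈ 2, so the ion is Cu²⁺.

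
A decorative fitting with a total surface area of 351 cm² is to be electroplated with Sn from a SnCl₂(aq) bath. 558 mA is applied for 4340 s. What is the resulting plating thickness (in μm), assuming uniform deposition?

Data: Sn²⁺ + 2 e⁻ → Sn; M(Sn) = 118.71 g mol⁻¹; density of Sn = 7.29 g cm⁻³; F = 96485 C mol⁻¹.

Q = I·t = 0.5580 × 4340.0 = 2422 C; n(e⁻) = 0.02510 mol.
n(Sn) = n(e⁻)/2 = 0.01255 mol, so m = 0.01255 × 118.71 = 1.490 g.
Volume = m/ρ = 1.490 / 7.29 = 0.2044 cm³.
Thickness = V/A = 0.2044 / 351 = 5.82 × 10⁻⁴ cm = 5.82 μm.

5.82 μm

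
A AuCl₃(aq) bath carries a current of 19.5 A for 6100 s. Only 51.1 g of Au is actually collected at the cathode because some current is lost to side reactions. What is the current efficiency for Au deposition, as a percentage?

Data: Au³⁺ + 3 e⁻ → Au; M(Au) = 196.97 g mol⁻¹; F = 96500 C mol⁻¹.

63.1 %

Q = I·t = 19.50 × 6100.0 = 119000 C; n(e⁻) = 119000/96500 = 1.233 mol.
Theoretical n(Au) = n(e⁻)/3 = 0.4109 mol, i.e. m_theo = 0.4109 × 196.97 = 80.93 g.
Efficiency = m_actual / m_theo = 51.1 / 80.93 = 63.1 %.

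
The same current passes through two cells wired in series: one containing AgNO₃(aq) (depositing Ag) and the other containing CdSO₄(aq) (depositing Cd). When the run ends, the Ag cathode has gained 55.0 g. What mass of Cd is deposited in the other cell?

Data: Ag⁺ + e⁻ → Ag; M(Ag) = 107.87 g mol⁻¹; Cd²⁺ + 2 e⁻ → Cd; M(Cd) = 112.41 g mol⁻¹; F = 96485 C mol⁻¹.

28.7 g

n(Ag) = 55.0 / 107.87 = 0.5099 mol.
Since Ag⁺ + e⁻ → Ag, n(e⁻) passed = 1 × 0.5099 = 0.5099 mol.
Cells in series carry the same charge, so the same 0.5099 mol of electrons passes through cell 2.
Cd²⁺ + 2 e⁻ → Cd, so n(Cd) = 0.5099 / 2 = 0.2549 mol.
m(Cd) = 0.2549 × 112.41 = 28.7 g.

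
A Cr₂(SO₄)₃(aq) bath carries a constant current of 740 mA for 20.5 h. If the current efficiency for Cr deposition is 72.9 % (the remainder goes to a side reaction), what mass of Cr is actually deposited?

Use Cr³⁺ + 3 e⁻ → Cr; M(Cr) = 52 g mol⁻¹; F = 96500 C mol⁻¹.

Q = I·t = 0.7400 × 73800 = 54610 C.
n(e⁻) = 54610/96500 = 0.5659 mol; theoretically n(Cr) = 0.5659/3 = 0.1886 mol, m_theo = 9.809 g.
At 72.9 % efficiency, m_actual = 0.729 × 9.809 = 7.15 g.

7.15 g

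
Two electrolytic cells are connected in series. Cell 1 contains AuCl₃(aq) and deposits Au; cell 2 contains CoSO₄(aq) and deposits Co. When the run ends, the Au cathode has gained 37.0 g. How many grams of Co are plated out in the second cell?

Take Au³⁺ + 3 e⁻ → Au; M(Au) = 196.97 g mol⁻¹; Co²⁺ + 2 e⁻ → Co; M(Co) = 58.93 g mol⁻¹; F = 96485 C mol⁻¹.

n(Au) = 37.0 / 196.97 = 0.1878 mol.
Since Au³⁺ + 3 e⁻ → Au, n(e⁻) passed = 3 × 0.1878 = 0.5635 mol.
Cells in series carry the same charge, so the same 0.5635 mol of electrons passes through cell 2.
Co²⁺ + 2 e⁻ → Co, so n(Co) = 0.5635 / 2 = 0.2818 mol.
m(Co) = 0.2818 × 58.93 = 16.6 g.

16.6 g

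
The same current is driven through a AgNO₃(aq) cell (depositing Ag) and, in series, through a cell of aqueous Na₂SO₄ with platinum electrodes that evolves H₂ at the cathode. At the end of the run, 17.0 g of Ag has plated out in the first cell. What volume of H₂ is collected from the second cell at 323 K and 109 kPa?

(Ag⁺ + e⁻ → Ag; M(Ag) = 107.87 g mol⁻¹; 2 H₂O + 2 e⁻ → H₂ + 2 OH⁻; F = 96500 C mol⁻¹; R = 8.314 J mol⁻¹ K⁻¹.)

1.94 L

n(Ag) = 17.0 / 107.87 = 0.1576 mol, so n(e⁻) = 1 × 0.1576 = 0.1576 mol.
The cells are in series, so the same 0.1576 mol of electrons passes through the second cell.
2 H₂O + 2 e⁻ → H₂ + 2 OH⁻ — 2 mol e⁻ per mol H₂, so n(H₂) = 0.1576/2 = 0.07880 mol.
V = nRT/P = (0.07880 × 8.314 × 323) / (109 × 10³) = 0.00194 m³ = 1.94 L.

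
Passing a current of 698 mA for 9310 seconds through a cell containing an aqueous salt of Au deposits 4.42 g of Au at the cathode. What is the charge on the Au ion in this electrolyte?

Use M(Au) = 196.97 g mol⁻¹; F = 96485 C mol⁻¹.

Q = I·t = 0.6980 A × 9310.0 s = 6498 C, so n(e⁻) = 6498/96485 = 0.06735 mol.
n(Au) deposited = 4.42 / 196.97 = 0.02244 mol.
Electrons per atom = n(e⁻)/n(Au) = 0.06735 / 0.02244 = 3.00 ≈ 3, so the ion is Au³⁺.

+3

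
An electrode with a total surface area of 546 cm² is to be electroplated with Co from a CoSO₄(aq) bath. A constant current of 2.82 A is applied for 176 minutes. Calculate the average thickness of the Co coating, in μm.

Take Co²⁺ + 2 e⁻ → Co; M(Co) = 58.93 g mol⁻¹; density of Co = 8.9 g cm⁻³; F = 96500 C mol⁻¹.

Q = I·t = 2.820 × 10560 = 29780 C; n(e⁻) = 0.3086 mol.
n(Co) = n(e⁻)/2 = 0.1543 mol, so m = 0.1543 × 58.93 = 9.093 g.
Volume = m/ρ = 9.093 / 8.9 = 1.022 cm³.
Thickness = V/A = 1.022 / 546 = 0.00187 cm = 18.7 μm.

18.7 μm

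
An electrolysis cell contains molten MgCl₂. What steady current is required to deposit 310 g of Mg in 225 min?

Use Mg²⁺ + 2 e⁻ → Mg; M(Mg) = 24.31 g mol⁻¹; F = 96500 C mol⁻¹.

182 A

n(Mg) = 310 / 24.31 = 12.75 mol.
n(e⁻) = 2 × 12.75 = 25.50 mol.
Q = n(e⁻)·F = 25.50 × 96500 = 2461000 C.
I = Q/t = 2461000 / 13500 s = 182 A.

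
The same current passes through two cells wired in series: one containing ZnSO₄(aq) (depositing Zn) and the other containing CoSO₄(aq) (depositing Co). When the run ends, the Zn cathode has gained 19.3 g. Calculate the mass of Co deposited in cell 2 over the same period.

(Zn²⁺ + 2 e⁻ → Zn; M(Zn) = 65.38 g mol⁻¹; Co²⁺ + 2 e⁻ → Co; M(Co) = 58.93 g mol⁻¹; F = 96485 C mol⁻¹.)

n(Zn) = 19.3 / 65.38 = 0.2952 mol.
Since Zn²⁺ + 2 e⁻ → Zn, n(e⁻) passed = 2 × 0.2952 = 0.5904 mol.
Cells in series carry the same charge, so the same 0.5904 mol of electrons passes through cell 2.
Co²⁺ + 2 e⁻ → Co, so n(Co) = 0.5904 / 2 = 0.2952 mol.
m(Co) = 0.2952 × 58.93 = 17.4 g.

17.4 g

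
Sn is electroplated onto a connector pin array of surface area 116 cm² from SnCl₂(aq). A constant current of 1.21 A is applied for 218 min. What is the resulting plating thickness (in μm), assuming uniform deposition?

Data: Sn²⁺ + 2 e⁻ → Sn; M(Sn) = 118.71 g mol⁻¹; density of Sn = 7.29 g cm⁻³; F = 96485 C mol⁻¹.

115 μm

Q = I·t = 1.210 × 13080 = 15830 C; n(e⁻) = 0.1640 mol.
n(Sn) = n(e⁻)/2 = 0.08202 mol, so m = 0.08202 × 118.71 = 9.736 g.
Volume = m/ρ = 9.736 / 7.29 = 1.336 cm³.
Thickness = V/A = 1.336 / 116 = 0.0115 cm = 115 μm.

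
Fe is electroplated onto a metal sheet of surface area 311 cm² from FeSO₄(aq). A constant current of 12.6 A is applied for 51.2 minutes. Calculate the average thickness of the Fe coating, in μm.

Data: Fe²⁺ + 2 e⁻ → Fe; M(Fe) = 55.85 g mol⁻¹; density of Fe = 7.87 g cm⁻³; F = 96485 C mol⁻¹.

Q = I·t = 12.60 × 3072.0 = 38710 C; n(e⁻) = 0.4012 mol.
n(Fe) = n(e⁻)/2 = 0.2006 mol, so m = 0.2006 × 55.85 = 11.20 g.
Volume = m/ρ = 11.20 / 7.87 = 1.423 cm³.
Thickness = V/A = 1.423 / 311 = 0.00458 cm = 45.8 μm.

45.8 μm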